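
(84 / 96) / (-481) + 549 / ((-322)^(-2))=219037841561 / 3848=56922516.00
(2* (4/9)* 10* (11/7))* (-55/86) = -24200/2709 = -8.93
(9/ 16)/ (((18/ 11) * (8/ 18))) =99/ 128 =0.77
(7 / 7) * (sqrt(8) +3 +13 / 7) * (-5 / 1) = -170 / 7 - 10 * sqrt(2) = -38.43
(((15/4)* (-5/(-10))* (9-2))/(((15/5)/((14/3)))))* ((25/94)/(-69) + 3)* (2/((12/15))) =23805425/155664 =152.93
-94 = -94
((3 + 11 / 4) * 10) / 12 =115 / 24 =4.79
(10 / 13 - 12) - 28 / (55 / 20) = -21.41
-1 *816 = -816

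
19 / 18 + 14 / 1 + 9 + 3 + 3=541 / 18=30.06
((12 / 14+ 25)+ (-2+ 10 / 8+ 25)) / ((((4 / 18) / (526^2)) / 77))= 4803683296.50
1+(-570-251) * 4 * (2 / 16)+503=187 / 2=93.50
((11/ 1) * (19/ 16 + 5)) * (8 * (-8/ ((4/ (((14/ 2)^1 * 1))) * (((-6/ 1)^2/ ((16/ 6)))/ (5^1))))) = -8470/ 3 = -2823.33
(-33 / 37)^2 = 1089 / 1369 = 0.80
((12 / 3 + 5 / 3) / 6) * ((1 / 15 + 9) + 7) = 4097 / 270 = 15.17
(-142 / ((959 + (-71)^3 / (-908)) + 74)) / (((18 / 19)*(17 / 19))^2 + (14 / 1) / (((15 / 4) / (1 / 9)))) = -113420712078 / 1291911955075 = -0.09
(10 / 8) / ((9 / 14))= 35 / 18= 1.94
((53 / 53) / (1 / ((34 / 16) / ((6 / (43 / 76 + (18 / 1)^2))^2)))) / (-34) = -608460889 / 3326976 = -182.89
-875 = -875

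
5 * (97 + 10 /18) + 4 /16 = 17569 /36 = 488.03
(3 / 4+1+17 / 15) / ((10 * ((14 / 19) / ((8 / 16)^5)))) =3287 / 268800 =0.01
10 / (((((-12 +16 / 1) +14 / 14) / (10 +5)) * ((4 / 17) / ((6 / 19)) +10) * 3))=255 / 274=0.93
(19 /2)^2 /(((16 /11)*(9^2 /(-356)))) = -353419 /1296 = -272.70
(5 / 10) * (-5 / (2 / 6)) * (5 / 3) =-25 / 2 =-12.50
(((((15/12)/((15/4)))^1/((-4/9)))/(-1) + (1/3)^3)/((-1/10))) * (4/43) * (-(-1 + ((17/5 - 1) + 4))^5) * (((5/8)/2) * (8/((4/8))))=18068994/1075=16808.37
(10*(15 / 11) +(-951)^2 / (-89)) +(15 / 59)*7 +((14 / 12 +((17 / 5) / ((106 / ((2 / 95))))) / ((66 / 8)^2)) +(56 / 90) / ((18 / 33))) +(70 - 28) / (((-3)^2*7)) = -8761429849489213 / 863755105950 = -10143.42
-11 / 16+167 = 166.31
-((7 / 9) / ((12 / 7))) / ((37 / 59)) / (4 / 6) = -2891 / 2664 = -1.09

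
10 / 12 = 5 / 6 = 0.83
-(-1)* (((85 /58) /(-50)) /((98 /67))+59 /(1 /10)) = 33534461 /56840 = 589.98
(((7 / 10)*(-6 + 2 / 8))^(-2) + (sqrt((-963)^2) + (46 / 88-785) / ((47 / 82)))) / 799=-10871038655 / 21415048886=-0.51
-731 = -731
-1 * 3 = -3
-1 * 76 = -76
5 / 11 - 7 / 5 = -52 / 55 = -0.95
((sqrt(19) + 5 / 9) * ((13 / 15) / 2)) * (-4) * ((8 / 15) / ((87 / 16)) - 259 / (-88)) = -4540367 * sqrt(19) / 861300 - 4540367 / 1550340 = -25.91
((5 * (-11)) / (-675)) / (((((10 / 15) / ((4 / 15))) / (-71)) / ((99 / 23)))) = -17182 / 1725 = -9.96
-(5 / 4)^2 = -25 / 16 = -1.56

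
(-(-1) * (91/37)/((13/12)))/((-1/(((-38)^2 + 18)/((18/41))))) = -839188/111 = -7560.25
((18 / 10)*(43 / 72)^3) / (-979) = -79507 / 203005440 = -0.00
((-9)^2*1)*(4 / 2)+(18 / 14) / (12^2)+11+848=114353 / 112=1021.01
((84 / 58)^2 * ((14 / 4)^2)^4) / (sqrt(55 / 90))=60420.85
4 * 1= 4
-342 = -342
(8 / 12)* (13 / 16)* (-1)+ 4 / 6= 1 / 8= 0.12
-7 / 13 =-0.54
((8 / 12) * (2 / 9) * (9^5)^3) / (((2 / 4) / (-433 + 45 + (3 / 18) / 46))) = -544401571916535246 / 23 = -23669633561588488.96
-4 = -4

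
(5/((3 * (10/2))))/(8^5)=1/98304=0.00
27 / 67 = 0.40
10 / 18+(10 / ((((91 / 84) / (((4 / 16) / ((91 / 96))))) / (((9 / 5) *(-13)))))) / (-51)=23287 / 13923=1.67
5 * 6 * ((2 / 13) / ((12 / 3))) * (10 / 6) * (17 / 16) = 425 / 208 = 2.04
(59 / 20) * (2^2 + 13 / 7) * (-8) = -4838 / 35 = -138.23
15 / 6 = 5 / 2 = 2.50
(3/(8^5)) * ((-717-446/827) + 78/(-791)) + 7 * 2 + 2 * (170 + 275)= 19376208241121/21435416576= 903.93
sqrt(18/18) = 1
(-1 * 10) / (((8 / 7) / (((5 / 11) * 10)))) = -875 / 22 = -39.77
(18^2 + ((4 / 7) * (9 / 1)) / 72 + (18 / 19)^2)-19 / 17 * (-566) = 82271397 / 85918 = 957.56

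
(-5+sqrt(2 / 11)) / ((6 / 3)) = -5 / 2+sqrt(22) / 22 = -2.29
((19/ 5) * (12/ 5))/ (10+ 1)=228/ 275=0.83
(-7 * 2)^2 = 196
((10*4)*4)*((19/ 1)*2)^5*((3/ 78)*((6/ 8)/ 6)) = 792351680/ 13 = 60950129.23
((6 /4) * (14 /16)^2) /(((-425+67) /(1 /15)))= -49 /229120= -0.00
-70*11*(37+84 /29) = -890890 /29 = -30720.34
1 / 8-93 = -92.88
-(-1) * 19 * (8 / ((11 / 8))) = 1216 / 11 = 110.55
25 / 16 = 1.56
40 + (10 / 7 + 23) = 451 / 7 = 64.43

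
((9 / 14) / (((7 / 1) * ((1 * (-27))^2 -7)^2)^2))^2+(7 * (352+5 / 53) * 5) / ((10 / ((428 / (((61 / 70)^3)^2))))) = 1204425.90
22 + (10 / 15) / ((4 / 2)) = 67 / 3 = 22.33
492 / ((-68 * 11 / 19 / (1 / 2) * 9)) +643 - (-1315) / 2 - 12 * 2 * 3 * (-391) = 16522463 / 561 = 29451.81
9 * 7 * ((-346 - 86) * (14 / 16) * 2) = -47628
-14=-14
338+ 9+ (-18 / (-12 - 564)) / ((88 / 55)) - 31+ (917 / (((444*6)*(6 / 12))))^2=8984485213 / 28387584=316.49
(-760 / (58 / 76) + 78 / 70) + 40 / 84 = -3027557 / 3045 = -994.27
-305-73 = -378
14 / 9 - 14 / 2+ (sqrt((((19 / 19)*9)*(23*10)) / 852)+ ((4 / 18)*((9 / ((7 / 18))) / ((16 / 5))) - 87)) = -22891 / 252+ sqrt(48990) / 142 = -89.28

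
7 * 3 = 21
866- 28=838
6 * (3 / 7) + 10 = 88 / 7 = 12.57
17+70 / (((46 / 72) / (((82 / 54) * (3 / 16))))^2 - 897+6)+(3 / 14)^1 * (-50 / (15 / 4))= 146617703 / 10425149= 14.06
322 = 322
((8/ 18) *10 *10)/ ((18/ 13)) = 2600/ 81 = 32.10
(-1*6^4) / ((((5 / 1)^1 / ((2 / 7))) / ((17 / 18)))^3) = -78608 / 385875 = -0.20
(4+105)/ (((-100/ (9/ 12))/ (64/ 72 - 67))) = 12971/ 240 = 54.05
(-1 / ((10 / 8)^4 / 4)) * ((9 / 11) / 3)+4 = 24428 / 6875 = 3.55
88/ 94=44/ 47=0.94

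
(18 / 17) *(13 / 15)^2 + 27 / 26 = 20263 / 11050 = 1.83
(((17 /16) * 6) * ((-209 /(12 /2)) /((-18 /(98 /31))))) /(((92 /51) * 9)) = 2959649 /1232064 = 2.40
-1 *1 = -1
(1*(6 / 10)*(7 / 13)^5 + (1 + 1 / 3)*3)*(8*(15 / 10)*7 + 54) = 1031726778 / 1856465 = 555.75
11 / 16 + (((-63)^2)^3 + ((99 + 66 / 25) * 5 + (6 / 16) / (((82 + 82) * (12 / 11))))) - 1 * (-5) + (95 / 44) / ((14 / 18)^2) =884292407521286997 / 14143360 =62523502726.46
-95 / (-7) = 95 / 7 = 13.57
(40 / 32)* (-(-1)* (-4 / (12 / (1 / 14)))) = -5 / 168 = -0.03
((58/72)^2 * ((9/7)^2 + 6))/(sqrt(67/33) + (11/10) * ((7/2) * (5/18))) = -12720125/2123394 + 420500 * sqrt(2211)/2477293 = 1.99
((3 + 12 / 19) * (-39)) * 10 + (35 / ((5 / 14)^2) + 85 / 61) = -6609327 / 5795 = -1140.52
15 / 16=0.94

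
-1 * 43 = -43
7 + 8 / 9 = 71 / 9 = 7.89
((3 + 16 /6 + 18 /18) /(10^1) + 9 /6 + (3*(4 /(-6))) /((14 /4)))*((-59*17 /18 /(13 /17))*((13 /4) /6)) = -1142417 /18144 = -62.96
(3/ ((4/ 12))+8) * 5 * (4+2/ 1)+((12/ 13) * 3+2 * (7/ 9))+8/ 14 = 421700/ 819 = 514.90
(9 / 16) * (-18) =-81 / 8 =-10.12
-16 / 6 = -8 / 3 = -2.67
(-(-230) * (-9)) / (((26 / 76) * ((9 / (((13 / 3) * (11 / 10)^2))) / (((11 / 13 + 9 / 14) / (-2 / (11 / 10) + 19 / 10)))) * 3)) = -157626337 / 7371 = -21384.66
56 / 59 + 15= 941 / 59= 15.95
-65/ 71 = -0.92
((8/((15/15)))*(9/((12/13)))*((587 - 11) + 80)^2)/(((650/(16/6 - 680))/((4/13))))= -3497771008/325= -10762372.33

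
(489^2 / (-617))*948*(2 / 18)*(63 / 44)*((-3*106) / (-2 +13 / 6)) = 756906918012 / 6787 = 111523046.71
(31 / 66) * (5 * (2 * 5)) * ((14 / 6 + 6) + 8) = 37975 / 99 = 383.59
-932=-932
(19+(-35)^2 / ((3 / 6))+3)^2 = 6110784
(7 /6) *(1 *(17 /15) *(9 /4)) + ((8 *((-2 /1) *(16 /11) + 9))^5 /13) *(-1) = -1769635731101143 /83746520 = -21130856.91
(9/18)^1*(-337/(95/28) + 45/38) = -49.07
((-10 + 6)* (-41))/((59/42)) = 6888/59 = 116.75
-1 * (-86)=86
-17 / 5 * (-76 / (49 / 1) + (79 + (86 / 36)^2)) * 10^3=-1122153850 / 3969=-282729.62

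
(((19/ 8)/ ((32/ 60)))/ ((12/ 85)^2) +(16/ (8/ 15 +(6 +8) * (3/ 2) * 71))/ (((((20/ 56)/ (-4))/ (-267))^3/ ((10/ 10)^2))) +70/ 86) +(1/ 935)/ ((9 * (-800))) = 59451384721251513892397/ 207246289536000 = 286863445.68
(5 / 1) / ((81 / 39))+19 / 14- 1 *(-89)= 35065 / 378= 92.76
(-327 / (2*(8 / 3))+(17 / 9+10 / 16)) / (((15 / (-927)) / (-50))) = -4360505 / 24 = -181687.71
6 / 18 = 1 / 3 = 0.33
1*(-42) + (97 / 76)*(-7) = -3871 / 76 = -50.93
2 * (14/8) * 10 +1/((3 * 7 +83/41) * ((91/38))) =1504099/42952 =35.02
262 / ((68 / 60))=3930 / 17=231.18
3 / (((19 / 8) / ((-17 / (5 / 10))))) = -816 / 19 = -42.95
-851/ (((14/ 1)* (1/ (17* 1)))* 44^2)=-14467/ 27104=-0.53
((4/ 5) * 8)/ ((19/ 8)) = 256/ 95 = 2.69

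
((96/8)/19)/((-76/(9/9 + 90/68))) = -237/12274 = -0.02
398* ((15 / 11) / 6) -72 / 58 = 28459 / 319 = 89.21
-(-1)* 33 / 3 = 11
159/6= 53/2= 26.50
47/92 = 0.51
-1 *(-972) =972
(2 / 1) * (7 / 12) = 1.17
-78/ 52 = -3/ 2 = -1.50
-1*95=-95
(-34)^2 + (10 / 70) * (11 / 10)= 80931 / 70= 1156.16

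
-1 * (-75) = 75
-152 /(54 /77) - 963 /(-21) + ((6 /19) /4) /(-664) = -814918471 /4768848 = -170.88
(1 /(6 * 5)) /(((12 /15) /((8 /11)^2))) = 8 /363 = 0.02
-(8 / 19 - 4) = 68 / 19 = 3.58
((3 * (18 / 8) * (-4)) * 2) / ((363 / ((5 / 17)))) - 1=-2147 / 2057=-1.04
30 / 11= 2.73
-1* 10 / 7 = -10 / 7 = -1.43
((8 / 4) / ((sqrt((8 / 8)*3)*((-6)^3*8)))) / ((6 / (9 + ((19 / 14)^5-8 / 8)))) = -6778691*sqrt(3) / 8364238848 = -0.00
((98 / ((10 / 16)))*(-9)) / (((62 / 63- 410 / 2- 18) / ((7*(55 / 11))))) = 3111696 / 13987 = 222.47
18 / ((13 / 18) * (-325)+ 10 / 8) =-648 / 8405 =-0.08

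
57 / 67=0.85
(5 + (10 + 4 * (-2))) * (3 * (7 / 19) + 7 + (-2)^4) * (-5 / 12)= -8015 / 114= -70.31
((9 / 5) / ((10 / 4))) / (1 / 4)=72 / 25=2.88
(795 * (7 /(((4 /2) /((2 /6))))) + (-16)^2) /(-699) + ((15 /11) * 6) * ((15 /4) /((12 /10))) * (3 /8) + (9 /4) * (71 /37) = 37059963 /3034592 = 12.21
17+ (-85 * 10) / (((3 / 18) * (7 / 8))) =-40681 / 7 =-5811.57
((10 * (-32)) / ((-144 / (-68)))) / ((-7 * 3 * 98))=680 / 9261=0.07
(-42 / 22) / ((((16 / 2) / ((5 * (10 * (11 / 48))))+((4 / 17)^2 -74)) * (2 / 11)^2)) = 18358725 / 23285048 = 0.79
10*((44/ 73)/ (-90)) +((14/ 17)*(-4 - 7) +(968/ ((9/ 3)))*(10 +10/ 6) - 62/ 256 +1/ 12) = 5368496609/ 1429632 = 3755.16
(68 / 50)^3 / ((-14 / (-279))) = 5482908 / 109375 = 50.13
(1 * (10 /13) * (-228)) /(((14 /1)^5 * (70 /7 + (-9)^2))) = -285 /79530724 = -0.00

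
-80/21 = -3.81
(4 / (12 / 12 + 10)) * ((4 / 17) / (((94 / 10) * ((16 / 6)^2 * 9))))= 5 / 35156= 0.00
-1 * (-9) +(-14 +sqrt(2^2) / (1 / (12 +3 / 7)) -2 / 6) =410 / 21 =19.52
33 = 33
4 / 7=0.57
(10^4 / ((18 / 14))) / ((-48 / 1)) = -162.04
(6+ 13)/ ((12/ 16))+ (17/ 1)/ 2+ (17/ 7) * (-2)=28.98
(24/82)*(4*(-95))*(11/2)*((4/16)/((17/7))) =-43890/697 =-62.97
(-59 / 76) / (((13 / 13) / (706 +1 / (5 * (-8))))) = -1666101 / 3040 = -548.06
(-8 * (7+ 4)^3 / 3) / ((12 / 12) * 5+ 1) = -5324 / 9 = -591.56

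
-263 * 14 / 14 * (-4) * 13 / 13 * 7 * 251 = 1848364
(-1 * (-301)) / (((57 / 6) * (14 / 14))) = 602 / 19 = 31.68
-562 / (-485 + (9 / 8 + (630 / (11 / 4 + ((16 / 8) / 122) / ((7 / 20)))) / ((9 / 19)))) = 67.40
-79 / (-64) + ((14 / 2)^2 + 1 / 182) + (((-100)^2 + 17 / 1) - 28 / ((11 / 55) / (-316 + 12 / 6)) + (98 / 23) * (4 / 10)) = 36186425679 / 669760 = 54028.94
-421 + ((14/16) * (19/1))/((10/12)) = -8021/20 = -401.05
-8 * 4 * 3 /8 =-12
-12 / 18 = -0.67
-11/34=-0.32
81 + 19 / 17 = 1396 / 17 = 82.12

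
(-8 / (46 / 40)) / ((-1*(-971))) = -0.01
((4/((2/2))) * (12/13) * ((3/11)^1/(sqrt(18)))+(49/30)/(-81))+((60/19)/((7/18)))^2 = 24 * sqrt(2)/143+2833485239/42984270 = 66.16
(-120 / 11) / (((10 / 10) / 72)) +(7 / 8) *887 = -821 / 88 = -9.33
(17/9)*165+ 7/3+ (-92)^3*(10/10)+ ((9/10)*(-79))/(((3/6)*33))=-42810807/55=-778378.31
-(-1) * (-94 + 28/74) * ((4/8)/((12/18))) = -2598/37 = -70.22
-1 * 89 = -89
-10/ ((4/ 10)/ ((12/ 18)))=-50/ 3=-16.67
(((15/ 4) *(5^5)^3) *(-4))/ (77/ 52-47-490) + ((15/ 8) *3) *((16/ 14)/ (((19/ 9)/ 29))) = 3165893881750515/ 3703651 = 854803511.93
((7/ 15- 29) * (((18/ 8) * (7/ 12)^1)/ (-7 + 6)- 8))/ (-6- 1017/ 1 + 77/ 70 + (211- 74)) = -15943/ 53094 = -0.30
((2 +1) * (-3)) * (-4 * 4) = 144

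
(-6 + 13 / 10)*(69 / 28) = -3243 / 280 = -11.58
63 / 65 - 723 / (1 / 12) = -563877 / 65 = -8675.03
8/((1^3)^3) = 8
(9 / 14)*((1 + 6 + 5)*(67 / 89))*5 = 18090 / 623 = 29.04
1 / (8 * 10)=1 / 80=0.01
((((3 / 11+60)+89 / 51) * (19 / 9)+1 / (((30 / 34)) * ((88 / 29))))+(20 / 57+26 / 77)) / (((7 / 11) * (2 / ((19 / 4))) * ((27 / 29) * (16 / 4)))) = 132.27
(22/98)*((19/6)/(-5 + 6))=209/294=0.71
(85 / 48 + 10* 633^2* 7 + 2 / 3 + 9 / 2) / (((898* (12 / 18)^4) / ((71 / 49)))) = 229116.59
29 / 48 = 0.60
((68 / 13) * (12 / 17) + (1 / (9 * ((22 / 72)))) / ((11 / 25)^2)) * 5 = 481940 / 17303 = 27.85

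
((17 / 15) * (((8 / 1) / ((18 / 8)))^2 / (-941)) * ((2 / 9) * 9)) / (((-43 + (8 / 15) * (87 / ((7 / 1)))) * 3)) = 243712 / 873263997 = 0.00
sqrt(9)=3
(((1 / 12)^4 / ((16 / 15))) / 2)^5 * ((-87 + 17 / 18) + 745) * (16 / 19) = 37065625 / 11315523798366143674148978688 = 0.00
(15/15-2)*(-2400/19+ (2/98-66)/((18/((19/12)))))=26568713/201096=132.12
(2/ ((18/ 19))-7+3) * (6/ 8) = -17/ 12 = -1.42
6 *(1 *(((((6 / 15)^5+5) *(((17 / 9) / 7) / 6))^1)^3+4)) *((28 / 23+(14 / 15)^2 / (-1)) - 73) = -1748.68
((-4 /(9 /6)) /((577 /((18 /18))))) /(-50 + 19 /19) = 8 /84819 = 0.00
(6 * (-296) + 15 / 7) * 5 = -62085 / 7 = -8869.29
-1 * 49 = -49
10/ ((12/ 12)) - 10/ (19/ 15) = 40/ 19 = 2.11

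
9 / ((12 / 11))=33 / 4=8.25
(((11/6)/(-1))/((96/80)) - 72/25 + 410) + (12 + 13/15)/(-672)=20440883/50400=405.57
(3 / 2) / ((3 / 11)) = 11 / 2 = 5.50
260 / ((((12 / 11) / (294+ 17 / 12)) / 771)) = 651411475 / 12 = 54284289.58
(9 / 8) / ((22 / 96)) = 54 / 11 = 4.91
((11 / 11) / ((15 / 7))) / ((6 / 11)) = 77 / 90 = 0.86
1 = 1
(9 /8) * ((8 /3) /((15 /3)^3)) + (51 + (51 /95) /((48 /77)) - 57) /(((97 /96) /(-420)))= 492098529 /230375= 2136.08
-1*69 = -69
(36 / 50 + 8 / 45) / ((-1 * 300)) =-101 / 33750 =-0.00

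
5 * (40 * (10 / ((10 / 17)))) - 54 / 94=3399.43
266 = 266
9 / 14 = 0.64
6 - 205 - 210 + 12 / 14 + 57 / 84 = -11409 / 28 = -407.46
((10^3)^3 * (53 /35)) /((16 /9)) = 5962500000 /7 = 851785714.29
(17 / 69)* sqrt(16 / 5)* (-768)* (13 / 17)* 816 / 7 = -10862592* sqrt(5) / 805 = -30173.28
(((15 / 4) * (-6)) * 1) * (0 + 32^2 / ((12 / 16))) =-30720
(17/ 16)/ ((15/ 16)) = 17/ 15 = 1.13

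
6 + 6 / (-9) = 16 / 3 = 5.33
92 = 92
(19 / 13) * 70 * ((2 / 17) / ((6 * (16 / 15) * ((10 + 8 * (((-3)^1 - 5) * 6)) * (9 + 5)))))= -475 / 1322464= -0.00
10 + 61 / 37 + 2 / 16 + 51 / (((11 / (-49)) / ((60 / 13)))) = -43883885 / 42328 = -1036.76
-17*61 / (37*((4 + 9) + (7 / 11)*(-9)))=-11407 / 2960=-3.85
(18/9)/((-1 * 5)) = -2/5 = -0.40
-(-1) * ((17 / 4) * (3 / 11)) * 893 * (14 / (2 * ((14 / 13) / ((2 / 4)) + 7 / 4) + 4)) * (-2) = -8288826 / 3377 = -2454.49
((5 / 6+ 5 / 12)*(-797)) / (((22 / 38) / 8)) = -151430 / 11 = -13766.36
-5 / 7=-0.71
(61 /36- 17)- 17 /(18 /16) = -365 /12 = -30.42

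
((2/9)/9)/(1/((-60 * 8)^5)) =-629145600000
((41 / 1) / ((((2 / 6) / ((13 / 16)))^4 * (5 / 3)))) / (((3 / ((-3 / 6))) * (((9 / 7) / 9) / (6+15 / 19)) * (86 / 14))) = -13943108907 / 12451840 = -1119.76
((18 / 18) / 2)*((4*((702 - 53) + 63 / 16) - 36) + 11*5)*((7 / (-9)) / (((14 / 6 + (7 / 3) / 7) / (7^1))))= -515627 / 192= -2685.56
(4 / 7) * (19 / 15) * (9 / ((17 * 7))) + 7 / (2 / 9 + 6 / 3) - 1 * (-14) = 286631 / 16660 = 17.20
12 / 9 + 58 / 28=143 / 42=3.40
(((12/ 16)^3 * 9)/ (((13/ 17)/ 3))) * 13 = 12393/ 64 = 193.64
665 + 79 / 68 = 45299 / 68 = 666.16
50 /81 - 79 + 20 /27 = -6289 /81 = -77.64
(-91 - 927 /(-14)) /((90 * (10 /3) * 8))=-347 /33600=-0.01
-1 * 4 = -4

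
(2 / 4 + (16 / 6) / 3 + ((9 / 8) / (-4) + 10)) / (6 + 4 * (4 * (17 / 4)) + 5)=3199 / 22752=0.14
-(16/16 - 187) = 186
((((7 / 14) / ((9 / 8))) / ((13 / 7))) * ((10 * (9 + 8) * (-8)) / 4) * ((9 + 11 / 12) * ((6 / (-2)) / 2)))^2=20053392100 / 13689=1464927.47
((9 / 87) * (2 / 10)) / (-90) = -1 / 4350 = -0.00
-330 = -330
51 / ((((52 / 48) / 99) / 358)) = 21690504 / 13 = 1668500.31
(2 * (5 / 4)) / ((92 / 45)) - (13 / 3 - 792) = 435467 / 552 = 788.89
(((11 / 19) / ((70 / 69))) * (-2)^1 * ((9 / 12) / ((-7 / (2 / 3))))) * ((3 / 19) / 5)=2277 / 884450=0.00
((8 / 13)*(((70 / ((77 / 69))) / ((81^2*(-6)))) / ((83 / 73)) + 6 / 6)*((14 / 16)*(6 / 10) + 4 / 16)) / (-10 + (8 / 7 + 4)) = -0.10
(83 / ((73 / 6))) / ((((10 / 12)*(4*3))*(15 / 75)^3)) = 6225 / 73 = 85.27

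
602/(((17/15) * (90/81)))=8127/17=478.06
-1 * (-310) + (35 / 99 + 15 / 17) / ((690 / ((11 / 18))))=29454134 / 95013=310.00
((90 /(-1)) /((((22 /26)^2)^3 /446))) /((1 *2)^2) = -48437028315 /1771561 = -27341.44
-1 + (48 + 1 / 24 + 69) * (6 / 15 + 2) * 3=8417 / 10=841.70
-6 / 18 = -1 / 3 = -0.33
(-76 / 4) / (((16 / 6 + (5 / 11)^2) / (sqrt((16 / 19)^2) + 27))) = -192027 / 1043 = -184.11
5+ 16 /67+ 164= 11339 /67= 169.24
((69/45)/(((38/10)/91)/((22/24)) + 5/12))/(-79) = -4004/95353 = -0.04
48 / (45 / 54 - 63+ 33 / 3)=-288 / 307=-0.94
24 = 24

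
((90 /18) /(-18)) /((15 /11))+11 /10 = 121 /135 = 0.90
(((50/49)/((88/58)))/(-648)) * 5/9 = -3625/6286896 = -0.00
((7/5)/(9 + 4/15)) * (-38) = -798/139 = -5.74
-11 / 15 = -0.73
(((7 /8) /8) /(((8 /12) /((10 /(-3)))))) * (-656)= 1435 /4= 358.75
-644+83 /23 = -14729 /23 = -640.39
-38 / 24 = -19 / 12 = -1.58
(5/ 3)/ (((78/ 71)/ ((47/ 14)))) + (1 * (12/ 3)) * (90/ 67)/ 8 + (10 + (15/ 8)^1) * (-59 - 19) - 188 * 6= -224813063/ 109746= -2048.49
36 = 36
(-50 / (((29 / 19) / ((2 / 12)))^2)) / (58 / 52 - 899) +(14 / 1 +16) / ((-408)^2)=275903755 / 326821184928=0.00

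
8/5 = 1.60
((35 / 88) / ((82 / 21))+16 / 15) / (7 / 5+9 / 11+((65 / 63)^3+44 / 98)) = 10542064869 / 33970788784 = 0.31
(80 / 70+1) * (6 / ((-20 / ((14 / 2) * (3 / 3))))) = -9 / 2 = -4.50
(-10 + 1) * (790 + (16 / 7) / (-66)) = -547446 / 77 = -7109.69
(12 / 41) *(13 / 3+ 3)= 88 / 41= 2.15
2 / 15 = 0.13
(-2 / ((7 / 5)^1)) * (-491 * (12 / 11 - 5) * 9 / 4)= -950085 / 154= -6169.38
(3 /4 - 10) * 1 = -37 /4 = -9.25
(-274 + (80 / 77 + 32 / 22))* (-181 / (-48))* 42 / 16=-1891993 / 704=-2687.49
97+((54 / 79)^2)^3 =23604278096833 / 243087455521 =97.10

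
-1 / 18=-0.06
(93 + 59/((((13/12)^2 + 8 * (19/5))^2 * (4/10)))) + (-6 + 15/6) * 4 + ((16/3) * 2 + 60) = 232267782761/1550367867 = 149.81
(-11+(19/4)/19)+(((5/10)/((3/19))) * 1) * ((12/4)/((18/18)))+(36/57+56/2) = 2081/76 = 27.38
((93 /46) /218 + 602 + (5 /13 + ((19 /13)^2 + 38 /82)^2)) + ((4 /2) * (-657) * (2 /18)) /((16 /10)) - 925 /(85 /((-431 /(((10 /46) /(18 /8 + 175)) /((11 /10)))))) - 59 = 344340877246139859733 /81847302255160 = 4207113.34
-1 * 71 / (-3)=71 / 3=23.67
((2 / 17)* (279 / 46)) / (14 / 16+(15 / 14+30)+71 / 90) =703080 / 32254763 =0.02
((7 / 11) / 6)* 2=7 / 33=0.21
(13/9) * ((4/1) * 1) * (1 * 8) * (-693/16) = -2002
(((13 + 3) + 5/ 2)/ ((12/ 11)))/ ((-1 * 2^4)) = -407/ 384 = -1.06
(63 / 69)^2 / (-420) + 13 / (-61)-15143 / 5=-1954736689 / 645380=-3028.82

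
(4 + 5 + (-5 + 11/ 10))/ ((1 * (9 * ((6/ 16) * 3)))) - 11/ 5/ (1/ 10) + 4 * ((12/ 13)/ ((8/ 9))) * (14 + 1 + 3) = 53.27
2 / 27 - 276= -7450 / 27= -275.93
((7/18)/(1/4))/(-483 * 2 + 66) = -7/4050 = -0.00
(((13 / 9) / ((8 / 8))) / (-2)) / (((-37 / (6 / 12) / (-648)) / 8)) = -1872 / 37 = -50.59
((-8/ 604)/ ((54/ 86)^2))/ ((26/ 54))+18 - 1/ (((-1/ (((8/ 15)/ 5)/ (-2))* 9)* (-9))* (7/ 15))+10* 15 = 934557202/ 5565105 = 167.93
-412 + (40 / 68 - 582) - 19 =-17211 / 17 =-1012.41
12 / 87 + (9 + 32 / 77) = 21333 / 2233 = 9.55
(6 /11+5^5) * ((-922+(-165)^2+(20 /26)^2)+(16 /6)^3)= 4129495618277 /50193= 82272341.13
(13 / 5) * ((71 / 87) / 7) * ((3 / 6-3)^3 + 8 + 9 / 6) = -6461 / 3480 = -1.86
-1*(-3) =3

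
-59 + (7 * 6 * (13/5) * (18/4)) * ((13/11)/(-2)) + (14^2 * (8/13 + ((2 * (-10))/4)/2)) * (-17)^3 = 2594645257/1430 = 1814437.24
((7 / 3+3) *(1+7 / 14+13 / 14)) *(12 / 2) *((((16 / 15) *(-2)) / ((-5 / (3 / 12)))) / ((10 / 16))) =34816 / 2625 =13.26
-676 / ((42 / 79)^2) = -1054729 / 441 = -2391.68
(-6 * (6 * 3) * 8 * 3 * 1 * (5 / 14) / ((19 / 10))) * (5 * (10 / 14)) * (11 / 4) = -4455000 / 931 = -4785.18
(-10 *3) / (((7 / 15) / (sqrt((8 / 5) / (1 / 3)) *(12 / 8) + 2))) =-270 *sqrt(30) / 7 - 900 / 7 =-339.84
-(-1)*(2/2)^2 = 1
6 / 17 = 0.35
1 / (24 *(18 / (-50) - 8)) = -25 / 5016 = -0.00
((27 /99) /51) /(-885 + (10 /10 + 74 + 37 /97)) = -97 /14685671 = -0.00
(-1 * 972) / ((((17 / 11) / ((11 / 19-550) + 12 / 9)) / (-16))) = -1781486784 / 323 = -5515438.96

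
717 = 717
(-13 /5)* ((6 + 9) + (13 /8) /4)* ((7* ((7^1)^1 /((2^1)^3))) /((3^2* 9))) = -314041 /103680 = -3.03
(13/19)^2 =169/361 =0.47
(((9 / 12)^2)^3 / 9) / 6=27 / 8192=0.00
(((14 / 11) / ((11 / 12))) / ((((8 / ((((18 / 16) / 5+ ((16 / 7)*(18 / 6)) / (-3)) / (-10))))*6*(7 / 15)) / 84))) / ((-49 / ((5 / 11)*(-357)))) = 264843 / 74536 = 3.55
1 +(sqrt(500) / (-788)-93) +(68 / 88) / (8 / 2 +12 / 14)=-4041 / 44-5 * sqrt(5) / 394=-91.87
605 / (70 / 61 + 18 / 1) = 36905 / 1168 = 31.60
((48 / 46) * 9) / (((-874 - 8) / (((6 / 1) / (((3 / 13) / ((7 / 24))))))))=-13 / 161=-0.08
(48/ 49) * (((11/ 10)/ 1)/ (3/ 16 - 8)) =-4224/ 30625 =-0.14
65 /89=0.73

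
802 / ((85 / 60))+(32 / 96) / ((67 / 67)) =28889 / 51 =566.45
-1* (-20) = 20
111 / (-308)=-111 / 308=-0.36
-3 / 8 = -0.38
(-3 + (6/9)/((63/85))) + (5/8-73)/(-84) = -7493/6048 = -1.24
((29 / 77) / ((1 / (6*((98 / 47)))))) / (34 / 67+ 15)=163212 / 537163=0.30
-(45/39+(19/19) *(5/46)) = -755/598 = -1.26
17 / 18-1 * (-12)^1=233 / 18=12.94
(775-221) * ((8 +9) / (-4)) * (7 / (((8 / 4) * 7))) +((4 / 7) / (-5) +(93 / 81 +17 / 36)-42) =-1150768 / 945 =-1217.74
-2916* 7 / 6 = -3402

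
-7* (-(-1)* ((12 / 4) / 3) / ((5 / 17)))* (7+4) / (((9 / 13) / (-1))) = 17017 / 45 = 378.16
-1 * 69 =-69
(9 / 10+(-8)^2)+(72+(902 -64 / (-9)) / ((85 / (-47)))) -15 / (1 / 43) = -1010.78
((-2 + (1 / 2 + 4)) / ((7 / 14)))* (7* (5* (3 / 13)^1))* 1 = 525 / 13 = 40.38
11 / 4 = 2.75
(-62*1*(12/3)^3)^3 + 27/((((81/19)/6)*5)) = -312381276122/5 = -62476255224.40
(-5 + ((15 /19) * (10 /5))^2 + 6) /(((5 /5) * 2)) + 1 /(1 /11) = 9203 /722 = 12.75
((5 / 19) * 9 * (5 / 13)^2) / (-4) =-1125 / 12844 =-0.09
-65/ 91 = -5/ 7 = -0.71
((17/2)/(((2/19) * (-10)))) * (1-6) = 40.38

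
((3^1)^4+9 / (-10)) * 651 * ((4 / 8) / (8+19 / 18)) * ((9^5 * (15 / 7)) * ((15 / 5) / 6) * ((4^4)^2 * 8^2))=124535075754737664 / 163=764018869660967.26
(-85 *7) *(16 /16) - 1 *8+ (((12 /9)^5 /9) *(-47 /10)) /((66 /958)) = -229122221 /360855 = -634.94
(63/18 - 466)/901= -925/1802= -0.51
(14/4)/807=7/1614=0.00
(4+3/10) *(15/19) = 129/38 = 3.39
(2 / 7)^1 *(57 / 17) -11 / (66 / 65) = -7051 / 714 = -9.88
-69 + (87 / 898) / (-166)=-10285779 / 149068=-69.00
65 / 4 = 16.25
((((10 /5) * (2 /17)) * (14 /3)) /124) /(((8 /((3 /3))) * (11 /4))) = 7 /17391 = 0.00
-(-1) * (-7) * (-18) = 126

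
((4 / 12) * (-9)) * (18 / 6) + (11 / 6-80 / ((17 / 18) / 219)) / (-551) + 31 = 3128417 / 56202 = 55.66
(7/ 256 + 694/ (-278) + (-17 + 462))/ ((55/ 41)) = 645627861/ 1957120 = 329.89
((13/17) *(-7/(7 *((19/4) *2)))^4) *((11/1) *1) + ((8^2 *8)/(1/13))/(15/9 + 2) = 44238270544/24370027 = 1815.27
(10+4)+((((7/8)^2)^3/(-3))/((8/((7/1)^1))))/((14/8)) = 21902447/1572864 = 13.93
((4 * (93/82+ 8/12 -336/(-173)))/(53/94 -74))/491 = -29947460/72122468067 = -0.00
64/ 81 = 0.79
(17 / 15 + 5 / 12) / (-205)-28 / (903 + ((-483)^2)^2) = -30127439749 / 3984596598900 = -0.01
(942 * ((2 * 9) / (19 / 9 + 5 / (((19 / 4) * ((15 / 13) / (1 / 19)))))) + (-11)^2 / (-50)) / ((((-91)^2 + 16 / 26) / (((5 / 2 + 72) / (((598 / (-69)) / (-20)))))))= 82058870873 / 503494610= 162.98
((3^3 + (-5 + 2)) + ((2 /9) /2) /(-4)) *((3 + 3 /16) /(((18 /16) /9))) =14671 /24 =611.29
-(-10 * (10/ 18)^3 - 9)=7811/ 729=10.71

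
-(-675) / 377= 675 / 377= 1.79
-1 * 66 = -66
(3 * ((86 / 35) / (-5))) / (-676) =0.00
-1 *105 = -105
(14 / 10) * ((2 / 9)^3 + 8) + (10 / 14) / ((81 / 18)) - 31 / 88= 11.02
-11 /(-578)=11 /578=0.02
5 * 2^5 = 160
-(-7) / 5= 7 / 5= 1.40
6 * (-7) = -42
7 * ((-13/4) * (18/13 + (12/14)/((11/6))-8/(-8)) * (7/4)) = -19985/176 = -113.55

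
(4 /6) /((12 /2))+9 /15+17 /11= 1117 /495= 2.26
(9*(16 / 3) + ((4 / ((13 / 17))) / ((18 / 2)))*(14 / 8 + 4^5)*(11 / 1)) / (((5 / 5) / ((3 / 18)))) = 772877 / 702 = 1100.96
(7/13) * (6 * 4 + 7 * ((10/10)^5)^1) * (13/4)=217/4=54.25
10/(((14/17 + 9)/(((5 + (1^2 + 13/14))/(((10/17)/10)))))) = 119.90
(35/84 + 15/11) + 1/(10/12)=1967/660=2.98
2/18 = 0.11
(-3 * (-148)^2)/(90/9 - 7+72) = -876.16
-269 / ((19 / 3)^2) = -2421 / 361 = -6.71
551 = 551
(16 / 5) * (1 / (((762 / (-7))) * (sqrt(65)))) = -56 * sqrt(65) / 123825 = -0.00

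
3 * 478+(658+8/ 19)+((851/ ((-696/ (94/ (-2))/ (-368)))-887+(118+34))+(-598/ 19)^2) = -590446111/ 31407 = -18799.83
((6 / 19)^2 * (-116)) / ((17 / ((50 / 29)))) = -7200 / 6137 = -1.17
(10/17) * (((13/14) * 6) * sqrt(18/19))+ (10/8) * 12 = 1170 * sqrt(38)/2261+ 15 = 18.19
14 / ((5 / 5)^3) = 14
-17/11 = -1.55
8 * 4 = 32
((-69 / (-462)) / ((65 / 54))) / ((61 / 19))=11799 / 305305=0.04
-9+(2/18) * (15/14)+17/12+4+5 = 43/28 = 1.54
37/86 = 0.43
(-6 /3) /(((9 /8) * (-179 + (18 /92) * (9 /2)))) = 0.01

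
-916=-916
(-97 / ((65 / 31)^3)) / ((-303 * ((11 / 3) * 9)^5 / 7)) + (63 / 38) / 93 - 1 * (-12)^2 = -552339894297796560283 / 3836168618255151750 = -143.98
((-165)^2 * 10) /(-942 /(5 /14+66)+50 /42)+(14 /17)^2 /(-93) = -142752538473958 /6819313071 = -20933.57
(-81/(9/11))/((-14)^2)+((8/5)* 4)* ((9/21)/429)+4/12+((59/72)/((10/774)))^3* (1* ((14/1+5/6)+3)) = 4080900691223599/896896000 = 4550026.64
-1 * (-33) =33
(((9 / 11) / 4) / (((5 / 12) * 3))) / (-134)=-9 / 7370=-0.00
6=6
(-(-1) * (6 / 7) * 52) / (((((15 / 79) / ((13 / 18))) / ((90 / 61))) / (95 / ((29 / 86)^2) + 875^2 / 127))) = 78303440368920 / 45606589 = 1716932.62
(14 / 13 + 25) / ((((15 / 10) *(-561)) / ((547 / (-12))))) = 61811 / 43758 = 1.41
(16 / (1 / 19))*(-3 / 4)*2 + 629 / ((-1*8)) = -4277 / 8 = -534.62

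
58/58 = 1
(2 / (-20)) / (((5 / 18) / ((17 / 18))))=-17 / 50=-0.34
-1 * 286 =-286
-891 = -891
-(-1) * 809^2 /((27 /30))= 6544810 /9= 727201.11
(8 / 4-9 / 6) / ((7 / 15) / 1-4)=-0.14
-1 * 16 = -16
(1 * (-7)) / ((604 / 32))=-56 / 151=-0.37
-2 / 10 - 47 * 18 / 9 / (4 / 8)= -941 / 5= -188.20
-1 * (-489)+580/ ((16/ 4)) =634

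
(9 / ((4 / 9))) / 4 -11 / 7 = 391 / 112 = 3.49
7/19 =0.37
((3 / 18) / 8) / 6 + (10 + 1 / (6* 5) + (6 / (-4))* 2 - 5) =2.04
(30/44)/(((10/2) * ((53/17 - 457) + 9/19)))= -323/1073974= -0.00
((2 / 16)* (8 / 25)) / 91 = 0.00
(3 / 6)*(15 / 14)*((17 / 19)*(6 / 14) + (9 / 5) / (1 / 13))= 12.74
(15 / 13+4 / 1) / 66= 67 / 858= 0.08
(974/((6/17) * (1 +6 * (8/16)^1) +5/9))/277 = 149022/83377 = 1.79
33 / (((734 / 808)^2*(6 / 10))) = 8976880 / 134689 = 66.65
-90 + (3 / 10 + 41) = -48.70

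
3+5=8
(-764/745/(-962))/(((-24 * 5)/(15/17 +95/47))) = -22156/858952965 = -0.00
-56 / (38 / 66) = -1848 / 19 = -97.26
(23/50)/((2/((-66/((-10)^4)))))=-759/500000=-0.00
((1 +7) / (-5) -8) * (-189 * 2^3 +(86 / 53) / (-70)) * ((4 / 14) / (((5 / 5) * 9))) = 89753696 / 194775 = 460.81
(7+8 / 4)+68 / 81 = 797 / 81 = 9.84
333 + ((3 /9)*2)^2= 3001 /9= 333.44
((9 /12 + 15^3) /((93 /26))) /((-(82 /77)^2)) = -832.17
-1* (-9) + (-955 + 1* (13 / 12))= -11339 / 12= -944.92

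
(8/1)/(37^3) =8/50653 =0.00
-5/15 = -1/3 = -0.33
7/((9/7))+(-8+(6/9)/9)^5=-448738431997/14348907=-31273.35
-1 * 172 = -172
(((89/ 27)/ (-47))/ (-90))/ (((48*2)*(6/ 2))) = 89/ 32892480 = 0.00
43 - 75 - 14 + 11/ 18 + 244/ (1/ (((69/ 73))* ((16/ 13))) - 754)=-684157307/ 14966406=-45.71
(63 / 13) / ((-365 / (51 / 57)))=-1071 / 90155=-0.01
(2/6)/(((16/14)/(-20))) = -35/6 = -5.83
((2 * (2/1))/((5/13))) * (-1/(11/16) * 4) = -3328/55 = -60.51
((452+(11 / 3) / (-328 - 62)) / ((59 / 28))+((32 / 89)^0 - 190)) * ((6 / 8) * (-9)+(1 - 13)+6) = -14964607 / 46020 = -325.18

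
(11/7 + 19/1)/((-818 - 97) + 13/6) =-864/38339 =-0.02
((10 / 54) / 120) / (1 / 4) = 1 / 162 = 0.01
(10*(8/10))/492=2/123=0.02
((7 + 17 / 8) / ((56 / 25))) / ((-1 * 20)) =-365 / 1792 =-0.20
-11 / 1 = -11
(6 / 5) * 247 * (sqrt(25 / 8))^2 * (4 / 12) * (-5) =-6175 / 4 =-1543.75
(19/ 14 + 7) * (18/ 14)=1053/ 98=10.74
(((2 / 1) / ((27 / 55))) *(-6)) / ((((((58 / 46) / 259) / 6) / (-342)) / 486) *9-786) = 3227073696 / 103765087849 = 0.03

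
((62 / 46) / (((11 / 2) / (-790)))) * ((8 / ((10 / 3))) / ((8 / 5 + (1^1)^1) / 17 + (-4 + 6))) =-3330640 / 15433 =-215.81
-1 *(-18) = 18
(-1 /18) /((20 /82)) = -41 /180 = -0.23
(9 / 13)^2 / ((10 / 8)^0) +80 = 13601 / 169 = 80.48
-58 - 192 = -250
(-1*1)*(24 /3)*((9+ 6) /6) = -20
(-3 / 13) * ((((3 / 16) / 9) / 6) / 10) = -1 / 12480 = -0.00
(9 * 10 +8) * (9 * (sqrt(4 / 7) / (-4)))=-63 * sqrt(7)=-166.68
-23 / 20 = -1.15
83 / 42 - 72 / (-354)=5401 / 2478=2.18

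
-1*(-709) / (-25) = -709 / 25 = -28.36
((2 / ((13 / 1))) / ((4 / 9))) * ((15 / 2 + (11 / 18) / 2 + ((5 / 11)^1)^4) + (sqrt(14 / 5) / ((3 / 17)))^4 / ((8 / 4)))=480280476437 / 342599400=1401.87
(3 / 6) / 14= 1 / 28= 0.04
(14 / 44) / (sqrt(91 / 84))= 7 *sqrt(39) / 143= 0.31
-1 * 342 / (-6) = 57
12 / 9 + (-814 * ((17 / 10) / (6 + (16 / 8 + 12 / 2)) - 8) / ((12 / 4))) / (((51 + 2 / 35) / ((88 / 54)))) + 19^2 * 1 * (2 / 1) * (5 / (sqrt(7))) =10069258 / 144747 + 3610 * sqrt(7) / 7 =1434.02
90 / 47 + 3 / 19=1851 / 893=2.07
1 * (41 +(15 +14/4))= 119/2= 59.50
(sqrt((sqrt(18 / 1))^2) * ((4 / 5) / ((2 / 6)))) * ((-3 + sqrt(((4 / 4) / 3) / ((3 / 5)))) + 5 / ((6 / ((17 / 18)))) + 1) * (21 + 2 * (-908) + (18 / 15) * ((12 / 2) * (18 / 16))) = -107214 * sqrt(10) / 25 + 2340839 * sqrt(2) / 150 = 8508.02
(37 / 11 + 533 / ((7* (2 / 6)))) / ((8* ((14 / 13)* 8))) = 29003 / 8624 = 3.36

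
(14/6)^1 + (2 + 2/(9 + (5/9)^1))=4.54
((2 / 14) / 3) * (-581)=-83 / 3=-27.67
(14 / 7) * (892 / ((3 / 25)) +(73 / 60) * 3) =446219 / 30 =14873.97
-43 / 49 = -0.88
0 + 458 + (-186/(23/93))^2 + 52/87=26053315990/46023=566093.39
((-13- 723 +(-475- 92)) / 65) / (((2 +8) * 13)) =-1303 / 8450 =-0.15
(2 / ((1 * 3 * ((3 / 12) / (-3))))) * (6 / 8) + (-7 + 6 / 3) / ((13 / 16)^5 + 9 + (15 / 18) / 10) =-6.53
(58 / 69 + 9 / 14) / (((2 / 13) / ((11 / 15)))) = 204919 / 28980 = 7.07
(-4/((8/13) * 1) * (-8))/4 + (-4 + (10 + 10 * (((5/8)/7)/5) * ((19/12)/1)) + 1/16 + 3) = 1877/84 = 22.35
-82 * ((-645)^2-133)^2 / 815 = -14183224764448 / 815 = -17402729772.33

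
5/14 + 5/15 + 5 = 239/42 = 5.69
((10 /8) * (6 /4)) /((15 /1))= 1 /8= 0.12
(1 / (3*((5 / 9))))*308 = 924 / 5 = 184.80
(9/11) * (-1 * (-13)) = 117/11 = 10.64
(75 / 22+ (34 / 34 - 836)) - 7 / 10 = -45776 / 55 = -832.29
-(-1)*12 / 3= 4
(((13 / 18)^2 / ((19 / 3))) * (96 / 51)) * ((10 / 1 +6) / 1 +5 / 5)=1352 / 513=2.64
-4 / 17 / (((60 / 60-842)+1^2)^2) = -1 / 2998800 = -0.00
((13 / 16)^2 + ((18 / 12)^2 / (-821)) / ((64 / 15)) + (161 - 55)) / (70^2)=2241727 / 102986240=0.02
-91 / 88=-1.03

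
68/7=9.71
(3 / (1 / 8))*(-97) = -2328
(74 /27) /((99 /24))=592 /891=0.66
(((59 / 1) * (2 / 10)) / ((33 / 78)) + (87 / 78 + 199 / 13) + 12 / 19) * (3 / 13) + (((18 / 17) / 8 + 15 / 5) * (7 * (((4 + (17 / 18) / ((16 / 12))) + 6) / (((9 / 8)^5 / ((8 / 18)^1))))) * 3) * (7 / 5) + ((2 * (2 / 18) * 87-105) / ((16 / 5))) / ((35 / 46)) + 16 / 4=6623969097800689 / 29783363730120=222.41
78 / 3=26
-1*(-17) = 17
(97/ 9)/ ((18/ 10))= 485/ 81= 5.99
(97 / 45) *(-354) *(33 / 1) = -125906 / 5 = -25181.20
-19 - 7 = -26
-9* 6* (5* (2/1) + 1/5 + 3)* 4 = -14256/5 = -2851.20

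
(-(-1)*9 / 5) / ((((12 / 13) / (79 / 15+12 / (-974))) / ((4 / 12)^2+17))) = 38421383 / 219150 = 175.32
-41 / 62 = -0.66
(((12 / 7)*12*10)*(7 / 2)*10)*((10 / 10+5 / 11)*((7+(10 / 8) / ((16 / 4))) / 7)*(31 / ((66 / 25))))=128465.17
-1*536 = -536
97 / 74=1.31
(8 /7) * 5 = 40 /7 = 5.71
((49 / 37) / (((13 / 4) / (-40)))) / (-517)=0.03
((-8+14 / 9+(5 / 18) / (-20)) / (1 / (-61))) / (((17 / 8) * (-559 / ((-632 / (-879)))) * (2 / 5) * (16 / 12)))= -3734725 / 8353137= -0.45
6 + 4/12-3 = 10/3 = 3.33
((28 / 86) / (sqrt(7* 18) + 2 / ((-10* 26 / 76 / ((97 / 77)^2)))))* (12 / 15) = 771631412552 / 399596529533599 + 2495162850180* sqrt(14) / 399596529533599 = 0.03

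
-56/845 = -0.07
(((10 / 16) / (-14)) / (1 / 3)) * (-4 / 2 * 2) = 15 / 28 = 0.54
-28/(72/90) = -35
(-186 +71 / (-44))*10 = -41275 / 22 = -1876.14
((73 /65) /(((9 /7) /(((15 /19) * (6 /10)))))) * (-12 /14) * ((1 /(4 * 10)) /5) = -219 /123500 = -0.00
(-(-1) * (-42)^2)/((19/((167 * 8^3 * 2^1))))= 15876742.74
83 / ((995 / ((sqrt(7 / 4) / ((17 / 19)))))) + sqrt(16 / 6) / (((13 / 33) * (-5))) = -22 * sqrt(6) / 65 + 1577 * sqrt(7) / 33830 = -0.71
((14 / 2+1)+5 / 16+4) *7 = 1379 / 16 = 86.19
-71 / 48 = -1.48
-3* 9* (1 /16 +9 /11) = -4185 /176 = -23.78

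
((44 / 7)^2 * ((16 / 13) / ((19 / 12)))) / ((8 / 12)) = 557568 / 12103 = 46.07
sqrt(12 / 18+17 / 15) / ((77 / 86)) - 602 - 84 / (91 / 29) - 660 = -16754 / 13+258*sqrt(5) / 385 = -1287.27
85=85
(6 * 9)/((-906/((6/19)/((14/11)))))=-297/20083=-0.01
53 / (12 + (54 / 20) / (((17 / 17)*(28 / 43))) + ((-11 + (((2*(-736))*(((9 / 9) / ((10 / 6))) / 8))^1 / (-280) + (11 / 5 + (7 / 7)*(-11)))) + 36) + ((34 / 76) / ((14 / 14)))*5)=1409800 / 930403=1.52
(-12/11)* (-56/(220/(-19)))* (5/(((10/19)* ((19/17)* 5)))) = -27132/3025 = -8.97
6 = 6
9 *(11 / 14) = 99 / 14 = 7.07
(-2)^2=4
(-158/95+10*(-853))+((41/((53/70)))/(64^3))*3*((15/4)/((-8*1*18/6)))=-180174400205771/21118320640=-8531.66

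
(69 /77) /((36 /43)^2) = 42527 /33264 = 1.28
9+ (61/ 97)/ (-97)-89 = -752781/ 9409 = -80.01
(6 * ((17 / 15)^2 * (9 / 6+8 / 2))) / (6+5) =289 / 75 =3.85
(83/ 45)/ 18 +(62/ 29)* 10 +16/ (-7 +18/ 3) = 5.48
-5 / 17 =-0.29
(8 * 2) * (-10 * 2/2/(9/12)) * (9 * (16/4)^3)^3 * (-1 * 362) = 14758245826560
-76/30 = -38/15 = -2.53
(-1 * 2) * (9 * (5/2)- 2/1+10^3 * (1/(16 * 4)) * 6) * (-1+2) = -228.50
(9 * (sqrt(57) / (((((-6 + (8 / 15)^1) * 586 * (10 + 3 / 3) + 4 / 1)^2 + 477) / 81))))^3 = 251538805928390625 * sqrt(57) / 21793632123994202986585682300364709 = 0.00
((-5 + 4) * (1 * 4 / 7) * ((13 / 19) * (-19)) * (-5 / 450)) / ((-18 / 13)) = 169 / 2835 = 0.06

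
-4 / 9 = -0.44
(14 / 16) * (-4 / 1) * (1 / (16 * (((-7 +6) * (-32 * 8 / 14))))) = -49 / 4096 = -0.01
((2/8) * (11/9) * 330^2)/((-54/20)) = -332750/27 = -12324.07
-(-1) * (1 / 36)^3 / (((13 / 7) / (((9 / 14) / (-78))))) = -1 / 10513152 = -0.00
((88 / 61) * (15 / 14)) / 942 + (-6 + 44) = 2547592 / 67039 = 38.00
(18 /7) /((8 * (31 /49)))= 63 /124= 0.51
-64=-64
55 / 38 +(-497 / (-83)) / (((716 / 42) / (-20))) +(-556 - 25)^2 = 190572314601 / 564566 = 337555.42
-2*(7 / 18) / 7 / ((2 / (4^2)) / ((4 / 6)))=-16 / 27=-0.59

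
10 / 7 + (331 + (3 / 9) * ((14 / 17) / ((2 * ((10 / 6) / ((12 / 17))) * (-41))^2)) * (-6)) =480452892271 / 1445281775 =332.43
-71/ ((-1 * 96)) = 71/ 96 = 0.74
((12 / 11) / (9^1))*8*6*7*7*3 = 9408 / 11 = 855.27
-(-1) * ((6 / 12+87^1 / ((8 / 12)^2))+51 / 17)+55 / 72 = 14401 / 72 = 200.01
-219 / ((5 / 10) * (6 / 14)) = -1022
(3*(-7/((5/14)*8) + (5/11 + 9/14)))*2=-6249/770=-8.12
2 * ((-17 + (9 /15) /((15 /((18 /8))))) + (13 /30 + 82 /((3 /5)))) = 240.38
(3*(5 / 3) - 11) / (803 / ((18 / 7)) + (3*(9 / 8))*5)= -432 / 23699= -0.02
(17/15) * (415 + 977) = 1577.60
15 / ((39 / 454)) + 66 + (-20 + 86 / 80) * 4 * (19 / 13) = 16897 / 130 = 129.98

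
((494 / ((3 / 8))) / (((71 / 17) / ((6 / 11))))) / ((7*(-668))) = -33592 / 912989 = -0.04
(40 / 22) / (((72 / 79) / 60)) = 119.70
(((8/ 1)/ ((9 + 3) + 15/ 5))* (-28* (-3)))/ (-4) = -56/ 5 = -11.20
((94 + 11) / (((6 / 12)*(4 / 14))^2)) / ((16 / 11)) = 56595 / 16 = 3537.19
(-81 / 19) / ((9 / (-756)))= 6804 / 19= 358.11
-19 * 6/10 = -57/5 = -11.40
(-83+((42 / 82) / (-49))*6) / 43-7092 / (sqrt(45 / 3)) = -2364*sqrt(15) / 5-23839 / 12341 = -1833.08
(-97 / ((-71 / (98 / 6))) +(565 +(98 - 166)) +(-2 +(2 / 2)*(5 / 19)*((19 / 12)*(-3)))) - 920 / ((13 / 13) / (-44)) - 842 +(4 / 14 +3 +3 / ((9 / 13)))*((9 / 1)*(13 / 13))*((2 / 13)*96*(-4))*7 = 130665139 / 11076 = 11797.14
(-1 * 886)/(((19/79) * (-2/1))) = 34997/19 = 1841.95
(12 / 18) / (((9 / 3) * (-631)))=-2 / 5679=-0.00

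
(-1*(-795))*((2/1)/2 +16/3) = 5035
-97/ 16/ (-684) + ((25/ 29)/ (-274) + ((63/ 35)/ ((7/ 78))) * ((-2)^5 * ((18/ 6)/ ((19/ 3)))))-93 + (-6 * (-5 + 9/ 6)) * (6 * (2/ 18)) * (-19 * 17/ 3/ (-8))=-317453769313/ 1521817920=-208.60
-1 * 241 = -241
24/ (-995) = -24/ 995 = -0.02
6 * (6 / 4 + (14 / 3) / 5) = 73 / 5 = 14.60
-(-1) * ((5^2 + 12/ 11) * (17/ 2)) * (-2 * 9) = -43911/ 11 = -3991.91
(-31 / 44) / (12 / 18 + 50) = -93 / 6688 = -0.01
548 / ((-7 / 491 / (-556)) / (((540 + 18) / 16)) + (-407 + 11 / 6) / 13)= -20869452216 / 1186918331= -17.58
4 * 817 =3268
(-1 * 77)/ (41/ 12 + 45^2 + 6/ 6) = -132/ 3479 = -0.04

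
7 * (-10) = -70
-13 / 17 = -0.76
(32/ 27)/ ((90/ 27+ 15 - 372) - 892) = -32/ 33633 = -0.00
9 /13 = 0.69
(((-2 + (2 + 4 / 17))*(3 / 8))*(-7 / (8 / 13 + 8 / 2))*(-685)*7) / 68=87269 / 9248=9.44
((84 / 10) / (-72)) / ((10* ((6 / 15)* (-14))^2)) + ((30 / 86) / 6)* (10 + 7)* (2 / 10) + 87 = 10078613 / 115584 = 87.20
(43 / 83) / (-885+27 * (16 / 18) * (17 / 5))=-215 / 333411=-0.00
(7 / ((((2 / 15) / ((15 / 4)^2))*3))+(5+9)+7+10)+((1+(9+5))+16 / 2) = 9603 / 32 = 300.09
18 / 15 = 6 / 5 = 1.20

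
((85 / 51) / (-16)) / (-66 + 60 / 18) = 5 / 3008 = 0.00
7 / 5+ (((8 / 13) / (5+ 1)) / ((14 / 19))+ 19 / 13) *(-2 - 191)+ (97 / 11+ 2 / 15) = -4483327 / 15015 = -298.59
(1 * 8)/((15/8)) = 64/15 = 4.27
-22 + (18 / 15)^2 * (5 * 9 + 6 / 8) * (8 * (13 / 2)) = 85094 / 25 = 3403.76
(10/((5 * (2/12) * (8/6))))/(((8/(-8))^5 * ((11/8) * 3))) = -24/11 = -2.18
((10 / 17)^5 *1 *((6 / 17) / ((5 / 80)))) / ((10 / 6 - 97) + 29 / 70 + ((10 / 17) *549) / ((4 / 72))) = 2016000000 / 28984022272523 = 0.00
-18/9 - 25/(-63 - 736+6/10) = -7859/3992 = -1.97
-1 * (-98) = 98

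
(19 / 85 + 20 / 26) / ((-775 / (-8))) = 8776 / 856375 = 0.01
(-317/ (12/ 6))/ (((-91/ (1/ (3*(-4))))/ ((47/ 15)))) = -0.45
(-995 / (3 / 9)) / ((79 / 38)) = -113430 / 79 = -1435.82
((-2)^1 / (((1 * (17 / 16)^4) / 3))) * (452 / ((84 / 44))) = -651689984 / 584647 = -1114.67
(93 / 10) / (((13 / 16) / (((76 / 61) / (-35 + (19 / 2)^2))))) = 0.26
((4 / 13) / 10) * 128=256 / 65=3.94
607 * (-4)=-2428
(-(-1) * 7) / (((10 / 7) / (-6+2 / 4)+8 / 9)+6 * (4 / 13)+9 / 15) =315315 / 138527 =2.28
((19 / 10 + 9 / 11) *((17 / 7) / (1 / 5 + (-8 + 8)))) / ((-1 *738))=-5083 / 113652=-0.04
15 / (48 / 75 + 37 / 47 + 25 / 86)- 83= -12892801 / 173597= -74.27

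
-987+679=-308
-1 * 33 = -33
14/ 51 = 0.27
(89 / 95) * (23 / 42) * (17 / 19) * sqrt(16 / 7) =69598 * sqrt(7) / 265335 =0.69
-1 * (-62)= 62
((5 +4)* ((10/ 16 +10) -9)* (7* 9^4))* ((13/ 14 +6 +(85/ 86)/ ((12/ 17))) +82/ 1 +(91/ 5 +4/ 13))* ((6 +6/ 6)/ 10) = 7041332036907/ 137600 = 51172471.20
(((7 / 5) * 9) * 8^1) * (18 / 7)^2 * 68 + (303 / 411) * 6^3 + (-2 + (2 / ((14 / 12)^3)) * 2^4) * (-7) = 1522345646 / 33565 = 45355.15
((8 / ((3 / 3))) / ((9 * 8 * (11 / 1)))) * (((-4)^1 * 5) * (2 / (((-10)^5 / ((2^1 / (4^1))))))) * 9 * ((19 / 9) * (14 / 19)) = 7 / 247500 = 0.00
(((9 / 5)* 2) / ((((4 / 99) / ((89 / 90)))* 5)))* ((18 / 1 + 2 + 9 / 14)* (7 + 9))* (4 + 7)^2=616223718 / 875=704255.68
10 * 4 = 40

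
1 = 1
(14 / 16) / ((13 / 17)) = 119 / 104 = 1.14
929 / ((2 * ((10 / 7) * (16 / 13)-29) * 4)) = -84539 / 19832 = -4.26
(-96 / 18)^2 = 256 / 9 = 28.44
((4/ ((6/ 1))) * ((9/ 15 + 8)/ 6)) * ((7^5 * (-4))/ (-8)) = 722701/ 90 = 8030.01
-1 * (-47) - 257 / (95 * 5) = 22068 / 475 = 46.46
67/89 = 0.75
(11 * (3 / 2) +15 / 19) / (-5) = -657 / 190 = -3.46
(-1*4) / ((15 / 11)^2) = -484 / 225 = -2.15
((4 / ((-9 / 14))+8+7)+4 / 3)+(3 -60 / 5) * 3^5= -19592 / 9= -2176.89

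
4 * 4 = 16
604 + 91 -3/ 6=694.50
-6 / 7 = -0.86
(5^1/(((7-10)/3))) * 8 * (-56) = 2240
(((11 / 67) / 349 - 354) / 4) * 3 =-24832713 / 93532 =-265.50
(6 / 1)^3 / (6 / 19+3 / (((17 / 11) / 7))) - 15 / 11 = 77787 / 5489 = 14.17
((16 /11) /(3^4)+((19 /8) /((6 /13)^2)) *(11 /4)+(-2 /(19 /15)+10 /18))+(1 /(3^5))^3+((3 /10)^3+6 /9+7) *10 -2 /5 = 1019075028694867 /9596549001600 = 106.19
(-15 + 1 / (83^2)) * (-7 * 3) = 2170014 / 6889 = 315.00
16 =16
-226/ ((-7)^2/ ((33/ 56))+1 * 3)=-7458/ 2843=-2.62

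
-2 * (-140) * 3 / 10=84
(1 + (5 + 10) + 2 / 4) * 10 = 165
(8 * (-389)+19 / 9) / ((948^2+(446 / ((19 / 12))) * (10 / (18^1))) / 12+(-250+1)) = -531791 / 12766183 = -0.04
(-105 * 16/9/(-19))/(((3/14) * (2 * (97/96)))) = 125440/5529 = 22.69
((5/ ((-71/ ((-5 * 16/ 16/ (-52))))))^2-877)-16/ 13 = -11971043551/ 13630864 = -878.23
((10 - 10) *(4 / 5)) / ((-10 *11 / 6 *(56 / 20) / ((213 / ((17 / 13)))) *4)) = 0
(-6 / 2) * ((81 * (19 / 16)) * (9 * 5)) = -207765 / 16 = -12985.31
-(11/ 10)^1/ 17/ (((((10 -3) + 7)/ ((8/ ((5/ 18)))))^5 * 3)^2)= -2287942703826075648/ 234476525048828125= -9.76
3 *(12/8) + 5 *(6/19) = 231/38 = 6.08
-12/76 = -0.16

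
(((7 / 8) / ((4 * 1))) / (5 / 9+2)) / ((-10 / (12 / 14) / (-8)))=27 / 460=0.06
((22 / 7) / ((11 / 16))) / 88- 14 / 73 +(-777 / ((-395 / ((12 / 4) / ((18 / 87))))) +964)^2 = 3455800610777429 / 3508066100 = 985101.34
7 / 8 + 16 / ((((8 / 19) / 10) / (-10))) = -30393 / 8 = -3799.12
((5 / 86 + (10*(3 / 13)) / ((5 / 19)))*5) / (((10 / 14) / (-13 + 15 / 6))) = -1450743 / 2236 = -648.81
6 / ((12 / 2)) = 1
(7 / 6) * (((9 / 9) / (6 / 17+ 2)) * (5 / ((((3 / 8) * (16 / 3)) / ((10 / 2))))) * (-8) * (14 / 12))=-4165 / 72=-57.85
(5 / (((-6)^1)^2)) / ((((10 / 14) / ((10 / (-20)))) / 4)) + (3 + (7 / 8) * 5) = 503 / 72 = 6.99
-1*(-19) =19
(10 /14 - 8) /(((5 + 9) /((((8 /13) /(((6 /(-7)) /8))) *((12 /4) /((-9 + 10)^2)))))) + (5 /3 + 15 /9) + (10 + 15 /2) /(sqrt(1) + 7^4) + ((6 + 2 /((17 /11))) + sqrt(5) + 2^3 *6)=sqrt(5) + 1507206059 /22295364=69.84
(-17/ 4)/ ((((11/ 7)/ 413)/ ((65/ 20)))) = -638911/ 176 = -3630.18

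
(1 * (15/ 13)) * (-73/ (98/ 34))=-18615/ 637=-29.22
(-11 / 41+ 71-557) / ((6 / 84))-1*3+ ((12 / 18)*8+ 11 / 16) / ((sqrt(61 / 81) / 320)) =-279241 / 41+ 17340*sqrt(61) / 61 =-4590.60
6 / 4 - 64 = -125 / 2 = -62.50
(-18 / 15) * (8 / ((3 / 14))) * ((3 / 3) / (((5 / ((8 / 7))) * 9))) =-256 / 225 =-1.14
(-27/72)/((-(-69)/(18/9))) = -1/92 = -0.01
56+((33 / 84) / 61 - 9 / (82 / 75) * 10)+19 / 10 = -8547139 / 350140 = -24.41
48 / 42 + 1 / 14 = 17 / 14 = 1.21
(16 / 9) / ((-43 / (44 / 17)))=-704 / 6579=-0.11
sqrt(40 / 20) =sqrt(2) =1.41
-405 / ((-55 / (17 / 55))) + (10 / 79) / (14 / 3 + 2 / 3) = 879339 / 382360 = 2.30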